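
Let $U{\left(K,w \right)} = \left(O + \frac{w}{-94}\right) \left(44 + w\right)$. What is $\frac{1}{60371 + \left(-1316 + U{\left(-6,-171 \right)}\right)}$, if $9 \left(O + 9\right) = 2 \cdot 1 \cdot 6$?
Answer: $\frac{282}{16862933} \approx 1.6723 \cdot 10^{-5}$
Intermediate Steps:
$O = - \frac{23}{3}$ ($O = -9 + \frac{2 \cdot 1 \cdot 6}{9} = -9 + \frac{2 \cdot 6}{9} = -9 + \frac{1}{9} \cdot 12 = -9 + \frac{4}{3} = - \frac{23}{3} \approx -7.6667$)
$U{\left(K,w \right)} = \left(44 + w\right) \left(- \frac{23}{3} - \frac{w}{94}\right)$ ($U{\left(K,w \right)} = \left(- \frac{23}{3} + \frac{w}{-94}\right) \left(44 + w\right) = \left(- \frac{23}{3} + w \left(- \frac{1}{94}\right)\right) \left(44 + w\right) = \left(- \frac{23}{3} - \frac{w}{94}\right) \left(44 + w\right) = \left(44 + w\right) \left(- \frac{23}{3} - \frac{w}{94}\right)$)
$\frac{1}{60371 + \left(-1316 + U{\left(-6,-171 \right)}\right)} = \frac{1}{60371 - \frac{161689}{282}} = \frac{1}{\frac{16862933}{282}} = \frac{282}{16862933}$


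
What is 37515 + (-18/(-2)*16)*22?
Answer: 40683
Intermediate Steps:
37515 + (-18/(-2)*16)*22 = 37515 + (-18*(-1/2)*16)*22 = 37515 + (9*16)*22 = 37515 + 144*22 = 37515 + 3168 = 40683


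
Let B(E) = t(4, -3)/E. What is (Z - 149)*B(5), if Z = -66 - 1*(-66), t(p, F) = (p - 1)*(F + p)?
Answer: -447/5 ≈ -89.400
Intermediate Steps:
t(p, F) = (-1 + p)*(F + p)
B(E) = 3/E (B(E) = (4² - 1*(-3) - 1*4 - 3*4)/E = (16 + 3 - 4 - 12)/E = 3/E)
Z = 0 (Z = -66 + 66 = 0)
(Z - 149)*B(5) = (0 - 149)*(3/5) = -447/5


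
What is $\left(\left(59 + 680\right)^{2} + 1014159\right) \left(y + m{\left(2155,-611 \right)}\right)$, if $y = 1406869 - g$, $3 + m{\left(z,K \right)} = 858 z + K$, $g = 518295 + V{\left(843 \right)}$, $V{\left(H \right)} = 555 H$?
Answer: $3540407943800$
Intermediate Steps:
$g = 986160$ ($g = 518295 + 555 \cdot 843 = 518295 + 467865 = 986160$)
$m{\left(z,K \right)} = -3 + K + 858 z$ ($m{\left(z,K \right)} = -3 + \left(858 z + K\right) = -3 + \left(K + 858 z\right) = -3 + K + 858 z$)
$y = 420709$ ($y = 1406869 - 986160 = 420709$)
$\left(\left(59 + 680\right)^{2} + 1014159\right) \left(y + m{\left(2155,-611 \right)}\right) = \left(\left(59 + 680\right)^{2} + 1014159\right) \left(420709 - -1848376\right) = \left(739^{2} + 1014159\right) \left(420709 - -1848376\right) = \left(546121 + 1014159\right) \left(420709 + 1848376\right) = 1560280 \cdot 2269085 = 3540407943800$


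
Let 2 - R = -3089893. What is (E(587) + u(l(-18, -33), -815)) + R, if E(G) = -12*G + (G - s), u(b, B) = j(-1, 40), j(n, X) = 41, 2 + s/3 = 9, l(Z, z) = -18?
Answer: 3083458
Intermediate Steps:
R = 3089895 (R = 2 - 1*(-3089893) = 2 + 3089893 = 3089895)
s = 21 (s = -6 + 3*9 = -6 + 27 = 21)
u(b, B) = 41
E(G) = -21 - 11*G (E(G) = -12*G + (G - 1*21) = -12*G + (G - 21) = -12*G + (-21 + G) = -21 - 11*G)
(E(587) + u(l(-18, -33), -815)) + R = ((-21 - 11*587) + 41) + 3089895 = ((-21 - 6457) + 41) + 3089895 = (-6478 + 41) + 3089895 = -6437 + 3089895 = 3083458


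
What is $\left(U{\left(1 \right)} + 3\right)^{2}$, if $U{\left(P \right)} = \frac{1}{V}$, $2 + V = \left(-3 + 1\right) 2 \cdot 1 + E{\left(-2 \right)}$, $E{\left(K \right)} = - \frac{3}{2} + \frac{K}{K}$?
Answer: $\frac{1369}{169} \approx 8.1006$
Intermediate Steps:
$E{\left(K \right)} = - \frac{1}{2}$ ($E{\left(K \right)} = \left(-3\right) \frac{1}{2} + 1 = - \frac{3}{2} + 1 = - \frac{1}{2}$)
$V = - \frac{13}{2}$ ($V = -2 + \left(\left(-3 + 1\right) 2 \cdot 1 - \frac{1}{2}\right) = -2 + \left(\left(-2\right) 2 \cdot 1 - \frac{1}{2}\right) = -2 - \frac{9}{2} = - \frac{13}{2} \approx -6.5$)
$U{\left(P \right)} = - \frac{2}{13}$ ($U{\left(P \right)} = \frac{1}{- \frac{13}{2}} = - \frac{2}{13}$)
$\left(U{\left(1 \right)} + 3\right)^{2} = \left(- \frac{2}{13} + 3\right)^{2} = \left(\frac{37}{13}\right)^{2} = \frac{1369}{169}$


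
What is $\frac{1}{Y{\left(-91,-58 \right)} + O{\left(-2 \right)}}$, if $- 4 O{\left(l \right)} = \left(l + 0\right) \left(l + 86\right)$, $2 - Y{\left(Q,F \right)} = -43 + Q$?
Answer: $\frac{1}{178} \approx 0.005618$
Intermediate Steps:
$Y{\left(Q,F \right)} = 45 - Q$ ($Y{\left(Q,F \right)} = 2 - \left(-43 + Q\right) = 45 - Q$)
$O{\left(l \right)} = - \frac{l \left(86 + l\right)}{4}$ ($O{\left(l \right)} = - \frac{\left(l + 0\right) \left(l + 86\right)}{4} = - \frac{l \left(86 + l\right)}{4}$)
$\frac{1}{Y{\left(-91,-58 \right)} + O{\left(-2 \right)}} = \frac{1}{\left(45 - -91\right) - - \frac{86 - 2}{2}} = \frac{1}{\left(45 + 91\right) - \left(- \frac{1}{2}\right) 84} = \frac{1}{136 + 42} = \frac{1}{178}$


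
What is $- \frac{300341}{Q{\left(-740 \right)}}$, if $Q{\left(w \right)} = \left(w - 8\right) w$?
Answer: $- \frac{300341}{553520} \approx -0.5426$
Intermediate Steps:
$Q{\left(w \right)} = w \left(-8 + w\right)$ ($Q{\left(w \right)} = \left(-8 + w\right) w = w \left(-8 + w\right)$)
$- \frac{300341}{Q{\left(-740 \right)}} = - \frac{300341}{\left(-740\right) \left(-8 - 740\right)} = - \frac{300341}{\left(-740\right) \left(-748\right)} = - \frac{300341}{553520}$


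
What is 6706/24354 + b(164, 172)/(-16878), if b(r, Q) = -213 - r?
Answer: 703249/2362338 ≈ 0.29769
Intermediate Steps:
6706/24354 + b(164, 172)/(-16878) = 6706/24354 + (-213 - 1*164)/(-16878) = 6706*(1/24354) + (-213 - 164)*(-1/16878) = 3353/12177 - 377*(-1/16878) = 3353/12177 + 13/582 = 703249/2362338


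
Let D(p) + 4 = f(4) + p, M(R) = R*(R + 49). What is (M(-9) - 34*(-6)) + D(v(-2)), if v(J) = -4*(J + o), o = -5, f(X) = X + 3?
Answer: -125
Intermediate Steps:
f(X) = 3 + X
v(J) = 20 - 4*J (v(J) = -4*(J - 5) = -4*(-5 + J) = 20 - 4*J)
M(R) = R*(49 + R)
D(p) = 3 + p (D(p) = -4 + ((3 + 4) + p) = -4 + (7 + p) = 3 + p)
(M(-9) - 34*(-6)) + D(v(-2)) = (-9*(49 - 9) - 34*(-6)) + (3 + (20 - 4*(-2))) = (-9*40 + 204) + (3 + (20 + 8)) = (-360 + 204) + (3 + 28) = -156 + 31 = -125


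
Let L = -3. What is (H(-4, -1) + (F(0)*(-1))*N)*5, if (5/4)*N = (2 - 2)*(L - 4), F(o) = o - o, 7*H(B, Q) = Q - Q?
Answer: 0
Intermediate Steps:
H(B, Q) = 0 (H(B, Q) = (Q - Q)/7 = (⅐)*0 = 0)
F(o) = 0
N = 0 (N = 4*((2 - 2)*(-3 - 4))/5 = 4*(0*(-7))/5 = (⅘)*0 = 0)
(H(-4, -1) + (F(0)*(-1))*N)*5 = (0 + (0*(-1))*0)*5 = (0 + 0*0)*5 = (0 + 0)*5 = 0*5 = 0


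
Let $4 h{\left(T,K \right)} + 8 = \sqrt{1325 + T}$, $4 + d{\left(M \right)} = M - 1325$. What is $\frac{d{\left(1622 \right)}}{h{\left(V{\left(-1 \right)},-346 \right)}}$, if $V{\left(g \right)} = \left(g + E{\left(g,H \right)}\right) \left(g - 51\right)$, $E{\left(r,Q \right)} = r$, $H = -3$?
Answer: $\frac{9376}{1365} + \frac{1172 \sqrt{1429}}{1365} \approx 39.326$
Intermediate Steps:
$V{\left(g \right)} = 2 g \left(-51 + g\right)$ ($V{\left(g \right)} = \left(g + g\right) \left(g - 51\right) = 2 g \left(-51 + g\right)$)
$d{\left(M \right)} = -1329 + M$ ($d{\left(M \right)} = -4 + \left(M - 1325\right) = -4 + \left(-1325 + M\right) = -1329 + M$)
$h{\left(T,K \right)} = -2 + \frac{\sqrt{1325 + T}}{4}$
$\frac{d{\left(1622 \right)}}{h{\left(V{\left(-1 \right)},-346 \right)}} = \frac{-1329 + 1622}{-2 + \frac{\sqrt{1325 + 2 \left(-1\right) \left(-51 - 1\right)}}{4}} = \frac{293}{-2 + \frac{\sqrt{1325 + 2 \left(-1\right) \left(-52\right)}}{4}} = \frac{293}{-2 + \frac{\sqrt{1325 + 104}}{4}} = \frac{293}{-2 + \frac{\sqrt{1429}}{4}}$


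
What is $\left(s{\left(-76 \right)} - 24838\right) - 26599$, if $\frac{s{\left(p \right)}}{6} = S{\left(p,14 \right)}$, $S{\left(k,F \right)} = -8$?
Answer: $-51485$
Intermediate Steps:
$s{\left(p \right)} = -48$ ($s{\left(p \right)} = 6 \left(-8\right) = -48$)
$\left(s{\left(-76 \right)} - 24838\right) - 26599 = \left(-48 - 24838\right) - 26599 = -24886 - 26599 = -51485$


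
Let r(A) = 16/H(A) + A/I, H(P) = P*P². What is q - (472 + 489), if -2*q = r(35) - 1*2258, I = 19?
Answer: 272213071/1629250 ≈ 167.08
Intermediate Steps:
H(P) = P³
r(A) = 16/A³ + A/19 (r(A) = 16/(A³) + A/19 = 16/A³ + A*(1/19) = 16/A³ + A/19)
q = 1837922321/1629250 (q = -((16/35³ + (1/19)*35) - 1*2258)/2 = -((16*(1/42875) + 35/19) - 2258)/2 = -((16/42875 + 35/19) - 2258)/2 = -(1500929/814625 - 2258)/2 = -½*(-1837922321/814625) = 1837922321/1629250 ≈ 1128.1)
q - (472 + 489) = 1837922321/1629250 - (472 + 489) = 1837922321/1629250 - 1*961 = 1837922321/1629250 - 961 = 272213071/1629250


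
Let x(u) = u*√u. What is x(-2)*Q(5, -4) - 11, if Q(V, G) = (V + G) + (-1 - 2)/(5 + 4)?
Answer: -11 - 4*I*√2/3 ≈ -11.0 - 1.8856*I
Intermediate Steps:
x(u) = u^(3/2)
Q(V, G) = -⅓ + G + V (Q(V, G) = (G + V) - 3/9 = (G + V) - 3*⅑ = (G + V) - ⅓ = -⅓ + G + V)
x(-2)*Q(5, -4) - 11 = (-2)^(3/2)*(-⅓ - 4 + 5) - 11 = -2*I*√2*(⅔) - 11 = -4*I*√2/3 - 11 = -11 - 4*I*√2/3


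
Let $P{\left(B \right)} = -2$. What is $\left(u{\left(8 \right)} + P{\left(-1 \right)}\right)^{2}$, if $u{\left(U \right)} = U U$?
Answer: $3844$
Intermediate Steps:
$u{\left(U \right)} = U^{2}$
$\left(u{\left(8 \right)} + P{\left(-1 \right)}\right)^{2} = \left(8^{2} - 2\right)^{2} = \left(64 - 2\right)^{2} = 62^{2} = 3844$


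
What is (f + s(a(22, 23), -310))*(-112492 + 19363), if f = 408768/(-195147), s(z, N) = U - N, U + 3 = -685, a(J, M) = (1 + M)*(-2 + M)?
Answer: 767531283454/21683 ≈ 3.5398e+7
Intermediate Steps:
U = -688 (U = -3 - 685 = -688)
s(z, N) = -688 - N
f = -136256/65049 (f = 408768*(-1/195147) = -136256/65049 ≈ -2.0947)
(f + s(a(22, 23), -310))*(-112492 + 19363) = (-136256/65049 + (-688 - 1*(-310)))*(-112492 + 19363) = (-136256/65049 + (-688 + 310))*(-93129) = (-136256/65049 - 378)*(-93129) = -24724778/65049*(-93129) = 767531283454/21683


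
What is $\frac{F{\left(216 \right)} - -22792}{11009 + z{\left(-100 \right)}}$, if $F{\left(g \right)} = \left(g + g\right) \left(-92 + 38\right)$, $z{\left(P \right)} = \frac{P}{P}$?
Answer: $- \frac{268}{5505} \approx -0.048683$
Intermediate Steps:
$z{\left(P \right)} = 1$
$F{\left(g \right)} = - 108 g$ ($F{\left(g \right)} = 2 g \left(-54\right) = - 108 g$)
$\frac{F{\left(216 \right)} - -22792}{11009 + z{\left(-100 \right)}} = \frac{\left(-108\right) 216 - -22792}{11009 + 1} = \frac{-23328 + \left(-384 + 23176\right)}{11010} = \left(-23328 + 22792\right) \frac{1}{11010} = \left(-536\right) \frac{1}{11010} = - \frac{268}{5505}$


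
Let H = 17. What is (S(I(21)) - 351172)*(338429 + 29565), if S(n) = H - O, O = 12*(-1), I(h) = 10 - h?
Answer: -129218517142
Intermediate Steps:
O = -12
S(n) = 29 (S(n) = 17 - 1*(-12) = 17 + 12 = 29)
(S(I(21)) - 351172)*(338429 + 29565) = (29 - 351172)*(338429 + 29565) = -351143*367994 = -129218517142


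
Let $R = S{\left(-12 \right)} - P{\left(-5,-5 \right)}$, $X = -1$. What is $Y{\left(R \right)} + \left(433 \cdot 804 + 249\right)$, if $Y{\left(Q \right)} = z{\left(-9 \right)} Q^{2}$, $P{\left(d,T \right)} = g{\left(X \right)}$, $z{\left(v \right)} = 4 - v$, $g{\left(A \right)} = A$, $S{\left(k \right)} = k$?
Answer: $349954$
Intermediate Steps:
$P{\left(d,T \right)} = -1$
$R = -11$ ($R = -12 - -1 = -12 + 1 = -11$)
$Y{\left(Q \right)} = 13 Q^{2}$ ($Y{\left(Q \right)} = \left(4 - -9\right) Q^{2} = \left(4 + 9\right) Q^{2} = 13 Q^{2}$)
$Y{\left(R \right)} + \left(433 \cdot 804 + 249\right) = 13 \left(-11\right)^{2} + \left(433 \cdot 804 + 249\right) = 13 \cdot 121 + \left(348132 + 249\right) = 1573 + 348381 = 349954$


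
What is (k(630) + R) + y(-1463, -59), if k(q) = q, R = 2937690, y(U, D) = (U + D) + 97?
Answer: 2936895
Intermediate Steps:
y(U, D) = 97 + D + U (y(U, D) = (D + U) + 97 = 97 + D + U)
(k(630) + R) + y(-1463, -59) = (630 + 2937690) + (97 - 59 - 1463) = 2938320 - 1425 = 2936895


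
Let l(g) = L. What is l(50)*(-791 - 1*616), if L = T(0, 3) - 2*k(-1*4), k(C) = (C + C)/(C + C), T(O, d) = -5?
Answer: 9849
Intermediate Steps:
k(C) = 1 (k(C) = (2*C)/((2*C)) = (2*C)*(1/(2*C)) = 1)
L = -7 (L = -5 - 2*1 = -5 - 2 = -7)
l(g) = -7
l(50)*(-791 - 1*616) = -7*(-791 - 1*616) = -7*(-791 - 616) = -7*(-1407) = 9849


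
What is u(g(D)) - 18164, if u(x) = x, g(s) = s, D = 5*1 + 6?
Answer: -18153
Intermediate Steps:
D = 11 (D = 5 + 6 = 11)
u(g(D)) - 18164 = 11 - 18164 = -18153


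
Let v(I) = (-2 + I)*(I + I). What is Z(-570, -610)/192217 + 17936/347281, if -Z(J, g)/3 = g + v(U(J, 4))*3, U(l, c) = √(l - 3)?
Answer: 7664984576/66753311977 + 36*I*√573/192217 ≈ 0.11483 + 0.0044832*I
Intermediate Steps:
U(l, c) = √(-3 + l)
v(I) = 2*I*(-2 + I) (v(I) = (-2 + I)*(2*I) = 2*I*(-2 + I))
Z(J, g) = -3*g - 18*√(-3 + J)*(-2 + √(-3 + J)) (Z(J, g) = -3*(g + (2*√(-3 + J)*(-2 + √(-3 + J)))*3) = -3*(g + 6*√(-3 + J)*(-2 + √(-3 + J))) = -3*g - 18*√(-3 + J)*(-2 + √(-3 + J)))
Z(-570, -610)/192217 + 17936/347281 = (54 - 18*(-570) - 3*(-610) + 36*√(-3 - 570))/192217 + 17936/347281 = (54 + 10260 + 1830 + 36*√(-573))*(1/192217) + 17936*(1/347281) = (54 + 10260 + 1830 + 36*(I*√573))*(1/192217) + 17936/347281 = (54 + 10260 + 1830 + 36*I*√573)*(1/192217) + 17936/347281 = (12144 + 36*I*√573)*(1/192217) + 17936/347281 = (12144/192217 + 36*I*√573/192217) + 17936/347281 = 7664984576/66753311977 + 36*I*√573/192217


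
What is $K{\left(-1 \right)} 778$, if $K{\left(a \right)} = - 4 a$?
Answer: $3112$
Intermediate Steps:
$K{\left(-1 \right)} 778 = \left(-4\right) \left(-1\right) 778 = 4 \cdot 778 = 3112$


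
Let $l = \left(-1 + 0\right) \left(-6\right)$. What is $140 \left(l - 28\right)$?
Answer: $-3080$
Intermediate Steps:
$l = 6$ ($l = \left(-1\right) \left(-6\right) = 6$)
$140 \left(l - 28\right) = 140 \left(6 - 28\right) = 140 \left(-22\right) = -3080$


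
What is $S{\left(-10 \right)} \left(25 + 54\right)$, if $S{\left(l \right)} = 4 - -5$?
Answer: $711$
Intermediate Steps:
$S{\left(l \right)} = 9$ ($S{\left(l \right)} = 4 + 5 = 9$)
$S{\left(-10 \right)} \left(25 + 54\right) = 9 \left(25 + 54\right) = 9 \cdot 79 = 711$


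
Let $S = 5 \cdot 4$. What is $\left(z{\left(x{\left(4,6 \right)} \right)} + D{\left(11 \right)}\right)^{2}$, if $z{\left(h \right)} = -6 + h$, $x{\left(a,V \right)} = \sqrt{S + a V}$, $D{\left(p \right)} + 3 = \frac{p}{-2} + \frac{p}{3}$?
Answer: $\frac{5809}{36} - \frac{130 \sqrt{11}}{3} \approx 17.641$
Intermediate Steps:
$S = 20$
$D{\left(p \right)} = -3 - \frac{p}{6}$ ($D{\left(p \right)} = -3 + \left(\frac{p}{-2} + \frac{p}{3}\right) = -3 + \left(p \left(- \frac{1}{2}\right) + p \frac{1}{3}\right) = -3 + \left(- \frac{p}{2} + \frac{p}{3}\right) = -3 - \frac{p}{6}$)
$x{\left(a,V \right)} = \sqrt{20 + V a}$ ($x{\left(a,V \right)} = \sqrt{20 + a V} = \sqrt{20 + V a}$)
$\left(z{\left(x{\left(4,6 \right)} \right)} + D{\left(11 \right)}\right)^{2} = \left(\left(-6 + \sqrt{20 + 6 \cdot 4}\right) - \frac{29}{6}\right)^{2} = \left(\left(-6 + \sqrt{20 + 24}\right) - \frac{29}{6}\right)^{2} = \left(\left(-6 + \sqrt{44}\right) - \frac{29}{6}\right)^{2} = \left(\left(-6 + 2 \sqrt{11}\right) - \frac{29}{6}\right)^{2} = \left(- \frac{65}{6} + 2 \sqrt{11}\right)^{2}$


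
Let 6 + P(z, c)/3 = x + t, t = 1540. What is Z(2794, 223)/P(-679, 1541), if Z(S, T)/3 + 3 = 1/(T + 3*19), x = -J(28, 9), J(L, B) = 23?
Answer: -839/423080 ≈ -0.0019831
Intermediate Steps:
x = -23 (x = -1*23 = -23)
P(z, c) = 4533 (P(z, c) = -18 + 3*(-23 + 1540) = -18 + 3*1517 = -18 + 4551 = 4533)
Z(S, T) = -9 + 3/(57 + T) (Z(S, T) = -9 + 3/(T + 3*19) = -9 + 3/(T + 57) = -9 + 3/(57 + T))
Z(2794, 223)/P(-679, 1541) = (3*(-170 - 3*223)/(57 + 223))/4533 = (3*(-170 - 669)/280)*(1/4533) = (3*(1/280)*(-839))*(1/4533) = -2517/280*1/4533 = -839/423080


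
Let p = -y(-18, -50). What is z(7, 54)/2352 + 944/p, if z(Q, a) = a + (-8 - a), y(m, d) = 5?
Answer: -277541/1470 ≈ -188.80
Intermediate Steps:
z(Q, a) = -8
p = -5 (p = -1*5 = -5)
z(7, 54)/2352 + 944/p = -8/2352 + 944/(-5) = -8*1/2352 + 944*(-⅕) = -1/294 - 944/5 = -277541/1470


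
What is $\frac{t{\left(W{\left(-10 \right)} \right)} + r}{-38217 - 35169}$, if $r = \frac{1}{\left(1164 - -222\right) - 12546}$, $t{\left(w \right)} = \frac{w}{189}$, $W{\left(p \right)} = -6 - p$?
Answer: $- \frac{4939}{17198742960} \approx -2.8717 \cdot 10^{-7}$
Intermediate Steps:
$t{\left(w \right)} = \frac{w}{189}$ ($t{\left(w \right)} = w \frac{1}{189} = \frac{w}{189}$)
$r = - \frac{1}{11160}$ ($r = \frac{1}{\left(1164 + 222\right) - 12546} = \frac{1}{1386 - 12546} = \frac{1}{-11160} = - \frac{1}{11160} \approx -8.9606 \cdot 10^{-5}$)
$\frac{t{\left(W{\left(-10 \right)} \right)} + r}{-38217 - 35169} = \frac{\frac{-6 - -10}{189} - \frac{1}{11160}}{-38217 - 35169} = \frac{\frac{-6 + 10}{189} - \frac{1}{11160}}{-73386} = \left(\frac{1}{189} \cdot 4 - \frac{1}{11160}\right) \left(- \frac{1}{73386}\right) = \left(\frac{4}{189} - \frac{1}{11160}\right) \left(- \frac{1}{73386}\right) = \frac{4939}{234360} \left(- \frac{1}{73386}\right) = - \frac{4939}{17198742960}$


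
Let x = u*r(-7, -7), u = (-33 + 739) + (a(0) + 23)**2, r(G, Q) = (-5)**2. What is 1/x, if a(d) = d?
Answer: 1/30875 ≈ 3.2389e-5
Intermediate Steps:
r(G, Q) = 25
u = 1235 (u = (-33 + 739) + (0 + 23)**2 = 706 + 23**2 = 706 + 529 = 1235)
x = 30875 (x = 1235*25 = 30875)
1/x = 1/30875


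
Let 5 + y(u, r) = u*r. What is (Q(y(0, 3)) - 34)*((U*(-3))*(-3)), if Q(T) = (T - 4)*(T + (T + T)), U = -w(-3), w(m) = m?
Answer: 2727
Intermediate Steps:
U = 3 (U = -1*(-3) = 3)
y(u, r) = -5 + r*u (y(u, r) = -5 + u*r = -5 + r*u)
Q(T) = 3*T*(-4 + T) (Q(T) = (-4 + T)*(T + 2*T) = (-4 + T)*(3*T) = 3*T*(-4 + T))
(Q(y(0, 3)) - 34)*((U*(-3))*(-3)) = (3*(-5 + 3*0)*(-4 + (-5 + 3*0)) - 34)*((3*(-3))*(-3)) = (3*(-5 + 0)*(-4 + (-5 + 0)) - 34)*(-9*(-3)) = (3*(-5)*(-4 - 5) - 34)*27 = (3*(-5)*(-9) - 34)*27 = (135 - 34)*27 = 101*27 = 2727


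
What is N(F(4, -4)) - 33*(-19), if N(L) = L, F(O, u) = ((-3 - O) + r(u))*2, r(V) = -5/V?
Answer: 1231/2 ≈ 615.50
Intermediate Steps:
F(O, u) = -6 - 10/u - 2*O (F(O, u) = ((-3 - O) - 5/u)*2 = (-3 - O - 5/u)*2 = -6 - 10/u - 2*O)
N(F(4, -4)) - 33*(-19) = (-6 - 10/(-4) - 2*4) - 33*(-19) = (-6 - 10*(-1/4) - 8) + 627 = (-6 + 5/2 - 8) + 627 = -23/2 + 627 = 1231/2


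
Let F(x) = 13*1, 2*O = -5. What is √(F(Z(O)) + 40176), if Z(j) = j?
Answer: √40189 ≈ 200.47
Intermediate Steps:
O = -5/2 (O = (½)*(-5) = -5/2 ≈ -2.5000)
F(x) = 13
√(F(Z(O)) + 40176) = √(13 + 40176) = √40189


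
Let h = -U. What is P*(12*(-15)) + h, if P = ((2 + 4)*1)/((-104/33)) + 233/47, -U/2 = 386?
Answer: 135857/611 ≈ 222.35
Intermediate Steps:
U = -772 (U = -2*386 = -772)
h = 772 (h = -1*(-772) = 772)
P = 7463/2444 (P = (6*1)/((-104*1/33)) + 233*(1/47) = 6/(-104/33) + 233/47 = 6*(-33/104) + 233/47 = -99/52 + 233/47 = 7463/2444 ≈ 3.0536)
P*(12*(-15)) + h = 7463*(12*(-15))/2444 + 772 = (7463/2444)*(-180) + 772 = -335835/611 + 772 = 135857/611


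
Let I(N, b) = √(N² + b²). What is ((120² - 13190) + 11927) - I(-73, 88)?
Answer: 13137 - √13073 ≈ 13023.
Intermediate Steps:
((120² - 13190) + 11927) - I(-73, 88) = ((120² - 13190) + 11927) - √((-73)² + 88²) = ((14400 - 13190) + 11927) - √(5329 + 7744) = (1210 + 11927) - √13073 = 13137 - √13073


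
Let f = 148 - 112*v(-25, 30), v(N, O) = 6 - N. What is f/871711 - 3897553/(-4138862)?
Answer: 3383782245895/3607891532882 ≈ 0.93788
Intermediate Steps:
f = -3324 (f = 148 - 112*(6 - 1*(-25)) = 148 - 112*(6 + 25) = 148 - 112*31 = 148 - 3472 = -3324)
f/871711 - 3897553/(-4138862) = -3324/871711 - 3897553/(-4138862) = -3324*1/871711 - 3897553*(-1/4138862) = -3324/871711 + 3897553/4138862 = 3383782245895/3607891532882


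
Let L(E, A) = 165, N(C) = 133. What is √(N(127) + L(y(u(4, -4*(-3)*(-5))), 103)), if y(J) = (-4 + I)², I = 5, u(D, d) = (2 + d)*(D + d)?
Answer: √298 ≈ 17.263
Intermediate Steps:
y(J) = 1 (y(J) = (-4 + 5)² = 1² = 1)
√(N(127) + L(y(u(4, -4*(-3)*(-5))), 103)) = √(133 + 165) = √298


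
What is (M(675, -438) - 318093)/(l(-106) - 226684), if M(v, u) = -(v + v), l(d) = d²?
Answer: 106481/71816 ≈ 1.4827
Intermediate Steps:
M(v, u) = -2*v
(M(675, -438) - 318093)/(l(-106) - 226684) = (-2*675 - 318093)/((-106)² - 226684) = (-1350 - 318093)/(11236 - 226684) = -319443/(-215448) = -319443*(-1/215448) = 106481/71816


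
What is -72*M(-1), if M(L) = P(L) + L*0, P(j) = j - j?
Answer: 0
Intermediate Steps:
P(j) = 0
M(L) = 0 (M(L) = 0 + L*0 = 0 + 0 = 0)
-72*M(-1) = -72*0 = 0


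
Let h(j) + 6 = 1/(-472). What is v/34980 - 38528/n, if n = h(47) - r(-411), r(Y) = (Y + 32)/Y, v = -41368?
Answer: 9335331502754/1678104285 ≈ 5563.0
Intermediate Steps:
r(Y) = (32 + Y)/Y
h(j) = -2833/472 (h(j) = -6 + 1/(-472) = -6 - 1/472 = -2833/472)
n = -1343251/193992 (n = -2833/472 - (32 - 411)/(-411) = -2833/472 - (-1)*(-379)/411 = -2833/472 - 1*379/411 = -2833/472 - 379/411 = -1343251/193992 ≈ -6.9243)
v/34980 - 38528/n = -41368/34980 - 38528/(-1343251/193992) = -41368*1/34980 - 38528*(-193992/1343251) = -10342/8745 + 1067731968/191893 = 9335331502754/1678104285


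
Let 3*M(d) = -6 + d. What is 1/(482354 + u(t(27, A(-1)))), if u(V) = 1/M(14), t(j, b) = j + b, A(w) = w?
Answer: 8/3858835 ≈ 2.0732e-6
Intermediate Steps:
M(d) = -2 + d/3 (M(d) = (-6 + d)/3 = -2 + d/3)
t(j, b) = b + j
u(V) = 3/8 (u(V) = 1/(-2 + (⅓)*14) = 1/(-2 + 14/3) = 1/(8/3) = 3/8)
1/(482354 + u(t(27, A(-1)))) = 1/(482354 + 3/8) = 1/(3858835/8) = 8/3858835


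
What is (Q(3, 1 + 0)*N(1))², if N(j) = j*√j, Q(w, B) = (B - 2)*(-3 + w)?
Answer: 0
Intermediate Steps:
Q(w, B) = (-3 + w)*(-2 + B) (Q(w, B) = (-2 + B)*(-3 + w) = (-3 + w)*(-2 + B))
N(j) = j^(3/2)
(Q(3, 1 + 0)*N(1))² = ((6 - 3*(1 + 0) - 2*3 + (1 + 0)*3)*1^(3/2))² = ((6 - 3*1 - 6 + 1*3)*1)² = ((6 - 3 - 6 + 3)*1)² = (0*1)² = 0² = 0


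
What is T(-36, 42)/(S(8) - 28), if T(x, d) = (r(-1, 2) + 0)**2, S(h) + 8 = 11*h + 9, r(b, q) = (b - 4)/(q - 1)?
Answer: 25/61 ≈ 0.40984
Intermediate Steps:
r(b, q) = (-4 + b)/(-1 + q)
S(h) = 1 + 11*h (S(h) = -8 + (11*h + 9) = -8 + (9 + 11*h) = 1 + 11*h)
T(x, d) = 25 (T(x, d) = ((-4 - 1)/(-1 + 2) + 0)**2 = (-5/1 + 0)**2 = (1*(-5) + 0)**2 = (-5 + 0)**2 = (-5)**2 = 25)
T(-36, 42)/(S(8) - 28) = 25/((1 + 11*8) - 28) = 25/((1 + 88) - 28) = 25/(89 - 28) = 25/61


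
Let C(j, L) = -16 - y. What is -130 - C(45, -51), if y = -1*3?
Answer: -117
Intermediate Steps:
y = -3
C(j, L) = -13 (C(j, L) = -16 - 1*(-3) = -16 + 3 = -13)
-130 - C(45, -51) = -130 - 1*(-13) = -130 + 13 = -117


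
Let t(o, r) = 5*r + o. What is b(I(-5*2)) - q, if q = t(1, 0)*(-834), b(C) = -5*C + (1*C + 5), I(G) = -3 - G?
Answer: 811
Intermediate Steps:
t(o, r) = o + 5*r
b(C) = 5 - 4*C (b(C) = -5*C + (C + 5) = -5*C + (5 + C) = 5 - 4*C)
q = -834 (q = (1 + 5*0)*(-834) = (1 + 0)*(-834) = 1*(-834) = -834)
b(I(-5*2)) - q = (5 - 4*(-3 - (-5)*2)) - 1*(-834) = (5 - 4*(-3 - 1*(-10))) + 834 = (5 - 4*(-3 + 10)) + 834 = (5 - 4*7) + 834 = (5 - 28) + 834 = -23 + 834 = 811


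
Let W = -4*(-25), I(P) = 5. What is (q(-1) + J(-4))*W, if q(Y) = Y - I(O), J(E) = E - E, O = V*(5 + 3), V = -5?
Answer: -600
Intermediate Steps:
O = -40 (O = -5*(5 + 3) = -5*8 = -40)
W = 100
J(E) = 0
q(Y) = -5 + Y (q(Y) = Y - 1*5 = Y - 5 = -5 + Y)
(q(-1) + J(-4))*W = ((-5 - 1) + 0)*100 = (-6 + 0)*100 = -6*100 = -600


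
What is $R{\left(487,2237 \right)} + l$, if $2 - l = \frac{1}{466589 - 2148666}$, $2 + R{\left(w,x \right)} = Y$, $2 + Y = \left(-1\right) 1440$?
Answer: $- \frac{2425555033}{1682077} \approx -1442.0$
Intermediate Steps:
$Y = -1442$ ($Y = -2 - 1440 = -1442$)
$R{\left(w,x \right)} = -1444$ ($R{\left(w,x \right)} = -2 - 1442 = -1444$)
$l = \frac{3364155}{1682077}$ ($l = 2 - \frac{1}{466589 - 2148666} = 2 - \frac{1}{-1682077} = 2 - - \frac{1}{1682077} = 2 + \frac{1}{1682077} = \frac{3364155}{1682077} \approx 2.0$)
$R{\left(487,2237 \right)} + l = -1444 + \frac{3364155}{1682077} = - \frac{2425555033}{1682077}$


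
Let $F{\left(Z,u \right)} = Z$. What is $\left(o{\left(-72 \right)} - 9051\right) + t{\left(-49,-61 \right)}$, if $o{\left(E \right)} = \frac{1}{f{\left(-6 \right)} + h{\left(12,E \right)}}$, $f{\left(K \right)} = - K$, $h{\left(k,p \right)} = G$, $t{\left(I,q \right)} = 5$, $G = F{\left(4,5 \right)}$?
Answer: $- \frac{90459}{10} \approx -9045.9$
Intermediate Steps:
$G = 4$
$h{\left(k,p \right)} = 4$
$o{\left(E \right)} = \frac{1}{10}$ ($o{\left(E \right)} = \frac{1}{\left(-1\right) \left(-6\right) + 4} = \frac{1}{6 + 4} = \frac{1}{10}$)
$\left(o{\left(-72 \right)} - 9051\right) + t{\left(-49,-61 \right)} = \left(\frac{1}{10} - 9051\right) + 5 = - \frac{90509}{10} + 5 = - \frac{90459}{10}$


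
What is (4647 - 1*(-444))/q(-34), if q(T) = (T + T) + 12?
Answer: -5091/56 ≈ -90.911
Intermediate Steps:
q(T) = 12 + 2*T (q(T) = 2*T + 12 = 12 + 2*T)
(4647 - 1*(-444))/q(-34) = (4647 - 1*(-444))/(12 + 2*(-34)) = (4647 + 444)/(12 - 68) = 5091/(-56) = 5091*(-1/56) = -5091/56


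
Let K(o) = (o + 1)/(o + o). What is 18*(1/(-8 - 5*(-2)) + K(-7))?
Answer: 117/7 ≈ 16.714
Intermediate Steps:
K(o) = (1 + o)/(2*o) (K(o) = (1 + o)/((2*o)) = (1 + o)*(1/(2*o)) = (1 + o)/(2*o))
18*(1/(-8 - 5*(-2)) + K(-7)) = 18*(1/(-8 - 5*(-2)) + (½)*(1 - 7)/(-7)) = 18*(1/(-8 + 10) + (½)*(-⅐)*(-6)) = 18*(1/2 + 3/7) = 18*(½ + 3/7) = 18*(13/14) = 117/7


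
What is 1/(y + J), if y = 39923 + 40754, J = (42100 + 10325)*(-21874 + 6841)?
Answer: -1/788024348 ≈ -1.2690e-9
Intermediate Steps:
J = -788105025 (J = 52425*(-15033) = -788105025)
y = 80677
1/(y + J) = 1/(80677 - 788105025) = 1/(-788024348) = -1/788024348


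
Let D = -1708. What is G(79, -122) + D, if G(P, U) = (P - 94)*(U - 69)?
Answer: 1157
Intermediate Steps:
G(P, U) = (-94 + P)*(-69 + U)
G(79, -122) + D = (6486 - 94*(-122) - 69*79 + 79*(-122)) - 1708 = (6486 + 11468 - 5451 - 9638) - 1708 = 2865 - 1708 = 1157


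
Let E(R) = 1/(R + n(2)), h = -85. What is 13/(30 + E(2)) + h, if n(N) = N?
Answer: -10233/121 ≈ -84.570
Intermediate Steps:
E(R) = 1/(2 + R) (E(R) = 1/(R + 2) = 1/(2 + R))
13/(30 + E(2)) + h = 13/(30 + 1/(2 + 2)) - 85 = 13/(30 + 1/4) - 85 = 13/(30 + ¼) - 85 = 13/(121/4) - 85 = (4/121)*13 - 85 = 52/121 - 85 = -10233/121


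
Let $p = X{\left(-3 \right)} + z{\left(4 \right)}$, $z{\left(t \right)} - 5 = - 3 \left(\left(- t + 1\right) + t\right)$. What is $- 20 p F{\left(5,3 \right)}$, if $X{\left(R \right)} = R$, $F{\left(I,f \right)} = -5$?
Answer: $-100$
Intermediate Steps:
$z{\left(t \right)} = 2$ ($z{\left(t \right)} = 5 - 3 \left(\left(- t + 1\right) + t\right) = 5 - 3 \left(\left(1 - t\right) + t\right) = 5 - 3 = 2$)
$p = -1$ ($p = -3 + 2 = -1$)
$- 20 p F{\left(5,3 \right)} = \left(-20\right) \left(-1\right) \left(-5\right) = 20 \left(-5\right) = -100$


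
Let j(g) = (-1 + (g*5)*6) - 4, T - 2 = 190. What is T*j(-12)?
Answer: -70080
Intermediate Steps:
T = 192 (T = 2 + 190 = 192)
j(g) = -5 + 30*g (j(g) = (-1 + (5*g)*6) - 4 = (-1 + 30*g) - 4 = -5 + 30*g)
T*j(-12) = 192*(-5 + 30*(-12)) = 192*(-5 - 360) = 192*(-365) = -70080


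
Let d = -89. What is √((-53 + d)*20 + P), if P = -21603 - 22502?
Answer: I*√46945 ≈ 216.67*I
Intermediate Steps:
P = -44105
√((-53 + d)*20 + P) = √((-53 - 89)*20 - 44105) = √(-142*20 - 44105) = √(-2840 - 44105) = √(-46945) = I*√46945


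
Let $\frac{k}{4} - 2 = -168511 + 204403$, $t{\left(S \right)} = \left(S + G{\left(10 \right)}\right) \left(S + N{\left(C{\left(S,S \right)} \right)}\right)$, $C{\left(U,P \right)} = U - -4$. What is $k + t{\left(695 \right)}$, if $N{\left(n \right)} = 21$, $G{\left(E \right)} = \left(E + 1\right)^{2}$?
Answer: $727832$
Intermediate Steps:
$G{\left(E \right)} = \left(1 + E\right)^{2}$
$C{\left(U,P \right)} = 4 + U$ ($C{\left(U,P \right)} = U + 4 = 4 + U$)
$t{\left(S \right)} = \left(21 + S\right) \left(121 + S\right)$ ($t{\left(S \right)} = \left(S + \left(1 + 10\right)^{2}\right) \left(S + 21\right) = \left(S + 11^{2}\right) \left(21 + S\right) = \left(S + 121\right) \left(21 + S\right) = \left(121 + S\right) \left(21 + S\right) = \left(21 + S\right) \left(121 + S\right)$)
$k = 143576$ ($k = 8 + 4 \left(-168511 + 204403\right) = 8 + 4 \cdot 35892 = 8 + 143568 = 143576$)
$k + t{\left(695 \right)} = 143576 + \left(2541 + 695^{2} + 142 \cdot 695\right) = 143576 + \left(2541 + 483025 + 98690\right) = 143576 + 584256 = 727832$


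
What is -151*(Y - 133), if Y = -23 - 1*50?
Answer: 31106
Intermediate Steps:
Y = -73 (Y = -23 - 50 = -73)
-151*(Y - 133) = -151*(-73 - 133) = -151*(-206) = 31106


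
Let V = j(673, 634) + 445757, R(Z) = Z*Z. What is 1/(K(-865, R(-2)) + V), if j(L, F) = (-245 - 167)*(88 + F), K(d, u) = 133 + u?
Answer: 1/148430 ≈ 6.7372e-6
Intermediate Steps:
R(Z) = Z²
j(L, F) = -36256 - 412*F (j(L, F) = -412*(88 + F) = -36256 - 412*F)
V = 148293 (V = (-36256 - 412*634) + 445757 = (-36256 - 261208) + 445757 = -297464 + 445757 = 148293)
1/(K(-865, R(-2)) + V) = 1/((133 + (-2)²) + 148293) = 1/((133 + 4) + 148293) = 1/(137 + 148293) = 1/148430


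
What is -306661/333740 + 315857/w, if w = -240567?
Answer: -179186631967/80286830580 ≈ -2.2318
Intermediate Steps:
-306661/333740 + 315857/w = -306661/333740 + 315857/(-240567) = -306661*1/333740 + 315857*(-1/240567) = -306661/333740 - 315857/240567 = -179186631967/80286830580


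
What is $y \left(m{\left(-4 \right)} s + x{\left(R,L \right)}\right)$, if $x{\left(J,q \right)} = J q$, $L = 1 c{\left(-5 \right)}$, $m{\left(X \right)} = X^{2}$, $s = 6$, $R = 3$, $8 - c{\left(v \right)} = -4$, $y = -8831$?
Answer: $-1165692$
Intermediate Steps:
$c{\left(v \right)} = 12$ ($c{\left(v \right)} = 8 - -4 = 8 + 4 = 12$)
$L = 12$ ($L = 1 \cdot 12 = 12$)
$y \left(m{\left(-4 \right)} s + x{\left(R,L \right)}\right) = - 8831 \left(\left(-4\right)^{2} \cdot 6 + 3 \cdot 12\right) = - 8831 \left(16 \cdot 6 + 36\right) = - 8831 \left(96 + 36\right) = \left(-8831\right) 132 = -1165692$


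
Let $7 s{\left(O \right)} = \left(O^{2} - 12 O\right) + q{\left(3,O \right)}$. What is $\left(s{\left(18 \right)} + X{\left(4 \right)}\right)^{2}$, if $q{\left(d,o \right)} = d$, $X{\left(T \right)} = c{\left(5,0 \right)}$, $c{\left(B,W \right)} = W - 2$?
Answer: $\frac{9409}{49} \approx 192.02$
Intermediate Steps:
$c{\left(B,W \right)} = -2 + W$
$X{\left(T \right)} = -2$ ($X{\left(T \right)} = -2 + 0 = -2$)
$s{\left(O \right)} = \frac{3}{7} - \frac{12 O}{7} + \frac{O^{2}}{7}$ ($s{\left(O \right)} = \frac{\left(O^{2} - 12 O\right) + 3}{7} = \frac{3 + O^{2} - 12 O}{7} = \frac{3}{7} - \frac{12 O}{7} + \frac{O^{2}}{7}$)
$\left(s{\left(18 \right)} + X{\left(4 \right)}\right)^{2} = \left(\left(\frac{3}{7} - \frac{216}{7} + \frac{18^{2}}{7}\right) - 2\right)^{2} = \left(\left(\frac{3}{7} - \frac{216}{7} + \frac{1}{7} \cdot 324\right) - 2\right)^{2} = \left(\left(\frac{3}{7} - \frac{216}{7} + \frac{324}{7}\right) - 2\right)^{2} = \left(\frac{111}{7} - 2\right)^{2} = \left(\frac{97}{7}\right)^{2} = \frac{9409}{49}$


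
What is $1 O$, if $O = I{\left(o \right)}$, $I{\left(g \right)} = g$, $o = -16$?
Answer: $-16$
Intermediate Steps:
$O = -16$
$1 O = 1 \left(-16\right) = -16$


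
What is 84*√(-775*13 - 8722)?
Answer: 84*I*√18797 ≈ 11517.0*I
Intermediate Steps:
84*√(-775*13 - 8722) = 84*√(-10075 - 8722) = 84*√(-18797) = 84*(I*√18797) = 84*I*√18797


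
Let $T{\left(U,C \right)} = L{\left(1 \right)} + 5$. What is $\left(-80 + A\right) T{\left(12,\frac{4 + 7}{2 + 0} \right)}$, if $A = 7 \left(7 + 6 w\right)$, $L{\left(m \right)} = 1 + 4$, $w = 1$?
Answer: $110$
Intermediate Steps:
$L{\left(m \right)} = 5$
$T{\left(U,C \right)} = 10$ ($T{\left(U,C \right)} = 5 + 5 = 10$)
$A = 91$ ($A = 7 \left(7 + 6 \cdot 1\right) = 7 \left(7 + 6\right) = 7 \cdot 13 = 91$)
$\left(-80 + A\right) T{\left(12,\frac{4 + 7}{2 + 0} \right)} = \left(-80 + 91\right) 10 = 11 \cdot 10 = 110$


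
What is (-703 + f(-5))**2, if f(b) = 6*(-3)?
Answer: 519841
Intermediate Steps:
f(b) = -18
(-703 + f(-5))**2 = (-703 - 18)**2 = (-721)**2 = 519841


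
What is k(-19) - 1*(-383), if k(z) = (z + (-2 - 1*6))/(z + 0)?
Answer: 7304/19 ≈ 384.42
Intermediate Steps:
k(z) = (-8 + z)/z (k(z) = (z + (-2 - 6))/z = (z - 8)/z = (-8 + z)/z)
k(-19) - 1*(-383) = (-8 - 19)/(-19) - 1*(-383) = -1/19*(-27) + 383 = 27/19 + 383 = 7304/19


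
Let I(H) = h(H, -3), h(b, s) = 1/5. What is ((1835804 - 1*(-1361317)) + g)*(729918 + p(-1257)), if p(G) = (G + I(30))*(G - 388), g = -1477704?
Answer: 4809818022618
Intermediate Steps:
h(b, s) = ⅕
I(H) = ⅕
p(G) = (-388 + G)*(⅕ + G) (p(G) = (G + ⅕)*(G - 388) = (⅕ + G)*(-388 + G) = (-388 + G)*(⅕ + G))
((1835804 - 1*(-1361317)) + g)*(729918 + p(-1257)) = ((1835804 - 1*(-1361317)) - 1477704)*(729918 + (-388/5 + (-1257)² - 1939/5*(-1257))) = ((1835804 + 1361317) - 1477704)*(729918 + (-388/5 + 1580049 + 2437323/5)) = (3197121 - 1477704)*(729918 + 2067436) = 1719417*2797354 = 4809818022618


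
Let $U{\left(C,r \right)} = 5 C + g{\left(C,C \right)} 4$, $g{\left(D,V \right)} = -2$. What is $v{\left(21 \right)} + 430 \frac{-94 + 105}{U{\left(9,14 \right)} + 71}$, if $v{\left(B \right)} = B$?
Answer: $\frac{3499}{54} \approx 64.796$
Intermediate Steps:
$U{\left(C,r \right)} = -8 + 5 C$ ($U{\left(C,r \right)} = 5 C - 8 = -8 + 5 C$)
$v{\left(21 \right)} + 430 \frac{-94 + 105}{U{\left(9,14 \right)} + 71} = 21 + 430 \frac{-94 + 105}{\left(-8 + 5 \cdot 9\right) + 71} = 21 + 430 \frac{11}{\left(-8 + 45\right) + 71} = 21 + 430 \frac{11}{37 + 71} = 21 + 430 \cdot \frac{11}{108} = 21 + \frac{2365}{54} = \frac{3499}{54}$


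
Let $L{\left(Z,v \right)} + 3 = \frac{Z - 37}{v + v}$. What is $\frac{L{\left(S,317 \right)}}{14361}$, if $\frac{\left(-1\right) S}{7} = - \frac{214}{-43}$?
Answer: $- \frac{84875}{391509582} \approx -0.00021679$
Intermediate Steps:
$S = - \frac{1498}{43}$ ($S = - 7 \left(- \frac{214}{-43}\right) = - 7 \left(\left(-214\right) \left(- \frac{1}{43}\right)\right) = \left(-7\right) \frac{214}{43} = - \frac{1498}{43} \approx -34.837$)
$L{\left(Z,v \right)} = -3 + \frac{-37 + Z}{2 v}$ ($L{\left(Z,v \right)} = -3 + \frac{Z - 37}{v + v} = -3 + \frac{-37 + Z}{2 v}$)
$\frac{L{\left(S,317 \right)}}{14361} = \frac{\frac{1}{2} \cdot \frac{1}{317} \left(-37 - \frac{1498}{43} - 1902\right)}{14361} = \frac{1}{2} \cdot \frac{1}{317} \left(-37 - \frac{1498}{43} - 1902\right) \frac{1}{14361} = \frac{1}{2} \cdot \frac{1}{317} \left(- \frac{84875}{43}\right) \frac{1}{14361} = \left(- \frac{84875}{27262}\right) \frac{1}{14361} = - \frac{84875}{391509582}$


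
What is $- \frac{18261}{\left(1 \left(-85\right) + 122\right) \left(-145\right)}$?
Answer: $\frac{18261}{5365} \approx 3.4037$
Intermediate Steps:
$- \frac{18261}{\left(1 \left(-85\right) + 122\right) \left(-145\right)} = - \frac{18261}{\left(-85 + 122\right) \left(-145\right)} = - \frac{18261}{37 \left(-145\right)} = - \frac{18261}{-5365} = \left(-18261\right) \left(- \frac{1}{5365}\right) = \frac{18261}{5365}$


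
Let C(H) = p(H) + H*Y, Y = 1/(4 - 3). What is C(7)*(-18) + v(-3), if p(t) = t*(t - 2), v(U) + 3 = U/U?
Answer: -758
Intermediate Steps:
v(U) = -2 (v(U) = -3 + U/U = -3 + 1 = -2)
p(t) = t*(-2 + t)
Y = 1 (Y = 1/1 = 1)
C(H) = H + H*(-2 + H) (C(H) = H*(-2 + H) + H*1 = H*(-2 + H) + H = H + H*(-2 + H))
C(7)*(-18) + v(-3) = (7*(-1 + 7))*(-18) - 2 = (7*6)*(-18) - 2 = 42*(-18) - 2 = -756 - 2 = -758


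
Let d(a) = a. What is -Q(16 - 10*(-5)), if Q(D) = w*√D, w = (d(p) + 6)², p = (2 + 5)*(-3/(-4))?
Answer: -2025*√66/16 ≈ -1028.2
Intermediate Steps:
p = 21/4 (p = 7*(-3*(-¼)) = 7*(¾) = 21/4 ≈ 5.2500)
w = 2025/16 (w = (21/4 + 6)² = (45/4)² = 2025/16 ≈ 126.56)
Q(D) = 2025*√D/16
-Q(16 - 10*(-5)) = -2025*√(16 - 10*(-5))/16 = -2025*√(16 + 50)/16 = -2025*√66/16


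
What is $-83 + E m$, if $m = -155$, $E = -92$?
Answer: $14177$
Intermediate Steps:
$-83 + E m = -83 - -14260 = -83 + 14260 = 14177$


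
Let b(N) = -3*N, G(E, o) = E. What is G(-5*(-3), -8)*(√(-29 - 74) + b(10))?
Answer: -450 + 15*I*√103 ≈ -450.0 + 152.23*I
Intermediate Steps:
G(-5*(-3), -8)*(√(-29 - 74) + b(10)) = (-5*(-3))*(√(-29 - 74) - 3*10) = 15*(√(-103) - 30) = 15*(I*√103 - 30) = 15*(-30 + I*√103) = -450 + 15*I*√103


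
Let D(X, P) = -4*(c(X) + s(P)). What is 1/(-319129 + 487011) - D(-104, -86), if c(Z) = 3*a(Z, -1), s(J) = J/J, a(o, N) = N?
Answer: -1343055/167882 ≈ -8.0000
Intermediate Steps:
s(J) = 1
c(Z) = -3 (c(Z) = 3*(-1) = -3)
D(X, P) = 8 (D(X, P) = -4*(-3 + 1) = -4*(-2) = 8)
1/(-319129 + 487011) - D(-104, -86) = 1/(-319129 + 487011) - 1*8 = 1/167882 - 8 = -1343055/167882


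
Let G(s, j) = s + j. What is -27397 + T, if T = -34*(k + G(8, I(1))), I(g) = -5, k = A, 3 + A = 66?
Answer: -29641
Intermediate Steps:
A = 63 (A = -3 + 66 = 63)
k = 63
G(s, j) = j + s
T = -2244 (T = -34*(63 + (-5 + 8)) = -34*(63 + 3) = -34*66 = -2244)
-27397 + T = -27397 - 2244 = -29641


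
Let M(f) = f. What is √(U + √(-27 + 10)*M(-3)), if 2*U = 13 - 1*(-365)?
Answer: √(189 - 3*I*√17) ≈ 13.755 - 0.44963*I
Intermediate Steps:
U = 189 (U = (13 - 1*(-365))/2 = (13 + 365)/2 = (½)*378 = 189)
√(U + √(-27 + 10)*M(-3)) = √(189 + √(-27 + 10)*(-3)) = √(189 + √(-17)*(-3)) = √(189 + (I*√17)*(-3)) = √(189 - 3*I*√17)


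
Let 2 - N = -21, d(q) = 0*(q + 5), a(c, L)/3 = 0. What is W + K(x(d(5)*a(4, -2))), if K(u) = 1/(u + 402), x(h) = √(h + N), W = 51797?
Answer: 8369411459/161581 - √23/161581 ≈ 51797.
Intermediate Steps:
a(c, L) = 0 (a(c, L) = 3*0 = 0)
d(q) = 0 (d(q) = 0*(5 + q) = 0)
N = 23 (N = 2 - 1*(-21) = 2 + 21 = 23)
x(h) = √(23 + h) (x(h) = √(h + 23) = √(23 + h))
K(u) = 1/(402 + u)
W + K(x(d(5)*a(4, -2))) = 51797 + 1/(402 + √(23 + 0*0)) = 51797 + 1/(402 + √(23 + 0)) = 51797 + 1/(402 + √23)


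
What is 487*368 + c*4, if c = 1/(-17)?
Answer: 3046668/17 ≈ 1.7922e+5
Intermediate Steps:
c = -1/17 ≈ -0.058824
487*368 + c*4 = 487*368 - 1/17*4 = 179216 - 4/17 = 3046668/17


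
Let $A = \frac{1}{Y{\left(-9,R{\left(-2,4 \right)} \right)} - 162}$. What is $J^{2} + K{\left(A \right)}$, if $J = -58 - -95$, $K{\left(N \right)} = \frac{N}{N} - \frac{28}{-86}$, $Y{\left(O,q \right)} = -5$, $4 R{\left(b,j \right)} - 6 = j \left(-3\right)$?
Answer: $\frac{58924}{43} \approx 1370.3$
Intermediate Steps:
$R{\left(b,j \right)} = \frac{3}{2} - \frac{3 j}{4}$ ($R{\left(b,j \right)} = \frac{3}{2} + \frac{j \left(-3\right)}{4} = \frac{3}{2} + \frac{\left(-3\right) j}{4} = \frac{3}{2} - \frac{3 j}{4}$)
$A = - \frac{1}{167}$ ($A = \frac{1}{-5 - 162} = \frac{1}{-167} = - \frac{1}{167} \approx -0.005988$)
$K{\left(N \right)} = \frac{57}{43}$ ($K{\left(N \right)} = 1 - - \frac{14}{43} = 1 + \frac{14}{43} = \frac{57}{43}$)
$J = 37$ ($J = -58 + 95 = 37$)
$J^{2} + K{\left(A \right)} = 37^{2} + \frac{57}{43} = 1369 + \frac{57}{43} = \frac{58924}{43}$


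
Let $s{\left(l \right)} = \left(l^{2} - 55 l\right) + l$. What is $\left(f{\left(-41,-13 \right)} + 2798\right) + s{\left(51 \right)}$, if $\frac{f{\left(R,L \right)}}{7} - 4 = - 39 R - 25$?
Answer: $13691$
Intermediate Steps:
$s{\left(l \right)} = l^{2} - 54 l$
$f{\left(R,L \right)} = -147 - 273 R$ ($f{\left(R,L \right)} = 28 + 7 \left(- 39 R - 25\right) = 28 + 7 \left(-25 - 39 R\right) = 28 - \left(175 + 273 R\right) = -147 - 273 R$)
$\left(f{\left(-41,-13 \right)} + 2798\right) + s{\left(51 \right)} = \left(\left(-147 - -11193\right) + 2798\right) + 51 \left(-54 + 51\right) = \left(\left(-147 + 11193\right) + 2798\right) + 51 \left(-3\right) = \left(11046 + 2798\right) - 153 = 13844 - 153 = 13691$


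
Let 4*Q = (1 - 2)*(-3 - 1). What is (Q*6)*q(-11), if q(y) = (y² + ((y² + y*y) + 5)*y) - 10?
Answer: -15636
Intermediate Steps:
Q = 1 (Q = ((1 - 2)*(-3 - 1))/4 = (-1*(-4))/4 = (¼)*4 = 1)
q(y) = -10 + y² + y*(5 + 2*y²) (q(y) = (y² + ((y² + y²) + 5)*y) - 10 = (y² + (2*y² + 5)*y) - 10 = (y² + (5 + 2*y²)*y) - 10 = (y² + y*(5 + 2*y²)) - 10 = -10 + y² + y*(5 + 2*y²))
(Q*6)*q(-11) = (1*6)*(-10 + (-11)² + 2*(-11)³ + 5*(-11)) = 6*(-10 + 121 + 2*(-1331) - 55) = 6*(-10 + 121 - 2662 - 55) = 6*(-2606) = -15636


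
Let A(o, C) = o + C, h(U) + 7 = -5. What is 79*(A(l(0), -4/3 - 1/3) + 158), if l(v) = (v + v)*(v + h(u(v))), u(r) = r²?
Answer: 37051/3 ≈ 12350.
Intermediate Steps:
h(U) = -12 (h(U) = -7 - 5 = -12)
l(v) = 2*v*(-12 + v) (l(v) = (v + v)*(v - 12) = (2*v)*(-12 + v) = 2*v*(-12 + v))
A(o, C) = C + o
79*(A(l(0), -4/3 - 1/3) + 158) = 79*(((-4/3 - 1/3) + 2*0*(-12 + 0)) + 158) = 79*(((-4*⅓ - 1*⅓) + 2*0*(-12)) + 158) = 79*(((-4/3 - ⅓) + 0) + 158) = 79*((-5/3 + 0) + 158) = 79*(-5/3 + 158) = 79*(469/3) = 37051/3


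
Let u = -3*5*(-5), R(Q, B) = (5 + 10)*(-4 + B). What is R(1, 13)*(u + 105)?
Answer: 24300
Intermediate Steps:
R(Q, B) = -60 + 15*B (R(Q, B) = 15*(-4 + B) = -60 + 15*B)
u = 75 (u = -15*(-5) = 75)
R(1, 13)*(u + 105) = (-60 + 15*13)*(75 + 105) = (-60 + 195)*180 = 135*180 = 24300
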